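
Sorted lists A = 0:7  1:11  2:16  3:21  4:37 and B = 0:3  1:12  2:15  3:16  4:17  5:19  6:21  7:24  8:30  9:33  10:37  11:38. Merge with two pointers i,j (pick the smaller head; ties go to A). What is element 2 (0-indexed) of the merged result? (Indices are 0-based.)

merged[2] = 11

[i=0,j=0] A[i]=7>B[j]=3 take 3 → j++
[i=0,j=1] A[i]=7<=B[j]=12 take 7 → i++
[i=1,j=1] A[i]=11<=B[j]=12 take 11 → i++
[i=2,j=1] A[i]=16>B[j]=12 take 12 → j++
[i=2,j=2] A[i]=16>B[j]=15 take 15 → j++
[i=2,j=3] A[i]=16<=B[j]=16 take 16 → i++
[i=3,j=3] A[i]=21>B[j]=16 take 16 → j++
[i=3,j=4] A[i]=21>B[j]=17 take 17 → j++
[i=3,j=5] A[i]=21>B[j]=19 take 19 → j++
[i=3,j=6] A[i]=21<=B[j]=21 take 21 → i++
[i=4,j=6] A[i]=37>B[j]=21 take 21 → j++
[i=4,j=7] A[i]=37>B[j]=24 take 24 → j++
[i=4,j=8] A[i]=37>B[j]=30 take 30 → j++
[i=4,j=9] A[i]=37>B[j]=33 take 33 → j++
[i=4,j=10] A[i]=37<=B[j]=37 take 37 → i++
[i=5,j=10] A done, take B[j]=37 → j++
[i=5,j=11] A done, take B[j]=38 → j++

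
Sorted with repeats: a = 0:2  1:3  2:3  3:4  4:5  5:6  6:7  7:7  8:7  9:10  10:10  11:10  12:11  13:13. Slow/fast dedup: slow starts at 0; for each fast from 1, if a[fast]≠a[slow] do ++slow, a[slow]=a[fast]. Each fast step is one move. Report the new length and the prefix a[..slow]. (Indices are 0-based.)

length 9; prefix = [2, 3, 4, 5, 6, 7, 10, 11, 13]

slow=0 fast=1: a[fast]=3≠a[slow]=2 write a[1]=3, slow++,fast++
slow=1 fast=2: a[fast]=3=a[slow] dup, fast++
slow=1 fast=3: a[fast]=4≠a[slow]=3 write a[2]=4, slow++,fast++
slow=2 fast=4: a[fast]=5≠a[slow]=4 write a[3]=5, slow++,fast++
slow=3 fast=5: a[fast]=6≠a[slow]=5 write a[4]=6, slow++,fast++
slow=4 fast=6: a[fast]=7≠a[slow]=6 write a[5]=7, slow++,fast++
slow=5 fast=7: a[fast]=7=a[slow] dup, fast++
slow=5 fast=8: a[fast]=7=a[slow] dup, fast++
slow=5 fast=9: a[fast]=10≠a[slow]=7 write a[6]=10, slow++,fast++
slow=6 fast=10: a[fast]=10=a[slow] dup, fast++
slow=6 fast=11: a[fast]=10=a[slow] dup, fast++
slow=6 fast=12: a[fast]=11≠a[slow]=10 write a[7]=11, slow++,fast++
slow=7 fast=13: a[fast]=13≠a[slow]=11 write a[8]=13, slow++,fast++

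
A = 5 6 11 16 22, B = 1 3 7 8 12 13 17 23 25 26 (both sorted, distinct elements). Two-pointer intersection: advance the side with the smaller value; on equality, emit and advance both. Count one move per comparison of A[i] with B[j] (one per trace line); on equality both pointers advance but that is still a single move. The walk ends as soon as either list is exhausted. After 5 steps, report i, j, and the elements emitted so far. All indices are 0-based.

i=2, j=3, emitted=[]

[i=0,j=0] 5>1 → j++
[i=0,j=1] 5>3 → j++
[i=0,j=2] 5<7 → i++
[i=1,j=2] 6<7 → i++
[i=2,j=2] 11>7 → j++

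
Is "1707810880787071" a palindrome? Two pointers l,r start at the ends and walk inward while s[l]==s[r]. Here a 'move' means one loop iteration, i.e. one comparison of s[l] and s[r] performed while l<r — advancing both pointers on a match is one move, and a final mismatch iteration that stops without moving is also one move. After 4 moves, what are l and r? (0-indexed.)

l=0 r=15: '1'=='1', l++,r--
l=1 r=14: '7'=='7', l++,r--
l=2 r=13: '0'=='0', l++,r--
l=3 r=12: '7'=='7', l++,r--

l=4, r=11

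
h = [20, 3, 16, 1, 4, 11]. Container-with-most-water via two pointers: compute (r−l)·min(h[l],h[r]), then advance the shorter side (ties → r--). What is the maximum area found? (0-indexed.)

l=0 r=5: min(20,11)*5=55 best=55 *, r--
l=0 r=4: min(20,4)*4=16 best=55, r--
l=0 r=3: min(20,1)*3=3 best=55, r--
l=0 r=2: min(20,16)*2=32 best=55, r--
l=0 r=1: min(20,3)*1=3 best=55, r--

max area = 55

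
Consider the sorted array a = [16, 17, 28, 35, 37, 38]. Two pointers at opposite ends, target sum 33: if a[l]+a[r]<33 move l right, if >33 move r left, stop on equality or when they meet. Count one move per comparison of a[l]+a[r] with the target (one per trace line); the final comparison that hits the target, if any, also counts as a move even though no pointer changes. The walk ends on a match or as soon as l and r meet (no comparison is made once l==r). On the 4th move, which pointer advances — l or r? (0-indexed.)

l=0 r=5: 16+38=54 >33, r--
l=0 r=4: 16+37=53 >33, r--
l=0 r=3: 16+35=51 >33, r--
l=0 r=2: 16+28=44 >33, r--

r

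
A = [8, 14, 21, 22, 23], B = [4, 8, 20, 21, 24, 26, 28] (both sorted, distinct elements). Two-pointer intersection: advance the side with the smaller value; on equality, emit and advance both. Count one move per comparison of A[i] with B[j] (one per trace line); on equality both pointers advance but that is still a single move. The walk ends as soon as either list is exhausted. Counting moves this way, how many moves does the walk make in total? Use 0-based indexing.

[i=0,j=0] 8>4 → j++
[i=0,j=1] 8==8 emit → i++,j++
[i=1,j=2] 14<20 → i++
[i=2,j=2] 21>20 → j++
[i=2,j=3] 21==21 emit → i++,j++
[i=3,j=4] 22<24 → i++
[i=4,j=4] 23<24 → i++

7 moves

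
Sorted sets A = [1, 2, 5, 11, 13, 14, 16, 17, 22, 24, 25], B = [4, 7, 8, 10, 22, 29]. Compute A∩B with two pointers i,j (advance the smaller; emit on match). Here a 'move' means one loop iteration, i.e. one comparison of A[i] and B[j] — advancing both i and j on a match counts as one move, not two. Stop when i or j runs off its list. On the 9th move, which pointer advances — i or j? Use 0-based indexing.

i

i=0 j=0: 1<4, i++
i=1 j=0: 2<4, i++
i=2 j=0: 5>4, j++
i=2 j=1: 5<7, i++
i=3 j=1: 11>7, j++
i=3 j=2: 11>8, j++
i=3 j=3: 11>10, j++
i=3 j=4: 11<22, i++
i=4 j=4: 13<22, i++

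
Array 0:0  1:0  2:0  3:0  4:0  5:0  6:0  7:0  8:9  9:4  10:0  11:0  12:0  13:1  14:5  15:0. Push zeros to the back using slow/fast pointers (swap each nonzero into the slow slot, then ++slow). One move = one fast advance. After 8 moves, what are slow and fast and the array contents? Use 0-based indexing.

slow=0, fast=8, a=[0, 0, 0, 0, 0, 0, 0, 0, 9, 4, 0, 0, 0, 1, 5, 0]

(s=0,f=0) a[fast]=0 → fast++
(s=0,f=1) a[fast]=0 → fast++
(s=0,f=2) a[fast]=0 → fast++
(s=0,f=3) a[fast]=0 → fast++
(s=0,f=4) a[fast]=0 → fast++
(s=0,f=5) a[fast]=0 → fast++
(s=0,f=6) a[fast]=0 → fast++
(s=0,f=7) a[fast]=0 → fast++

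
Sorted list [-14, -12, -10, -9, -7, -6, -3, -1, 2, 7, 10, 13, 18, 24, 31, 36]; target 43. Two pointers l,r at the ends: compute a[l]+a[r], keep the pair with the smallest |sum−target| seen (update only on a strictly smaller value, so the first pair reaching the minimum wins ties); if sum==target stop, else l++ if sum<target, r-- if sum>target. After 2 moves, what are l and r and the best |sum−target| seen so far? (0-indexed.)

[0,15] -14+36=22 d=21 * → l++
[1,15] -12+36=24 d=19 * → l++

l=2, r=15, best |Δ|=19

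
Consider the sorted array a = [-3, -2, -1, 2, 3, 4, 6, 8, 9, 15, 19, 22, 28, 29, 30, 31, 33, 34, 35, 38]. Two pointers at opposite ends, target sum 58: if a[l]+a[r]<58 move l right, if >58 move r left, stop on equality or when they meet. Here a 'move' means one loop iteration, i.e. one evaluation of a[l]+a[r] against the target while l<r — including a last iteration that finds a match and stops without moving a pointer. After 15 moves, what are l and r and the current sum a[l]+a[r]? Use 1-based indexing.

l=13, r=17, sum=61

[1,20] -3+38=35 <58 → l++
[2,20] -2+38=36 <58 → l++
[3,20] -1+38=37 <58 → l++
[4,20] 2+38=40 <58 → l++
[5,20] 3+38=41 <58 → l++
[6,20] 4+38=42 <58 → l++
[7,20] 6+38=44 <58 → l++
[8,20] 8+38=46 <58 → l++
[9,20] 9+38=47 <58 → l++
[10,20] 15+38=53 <58 → l++
[11,20] 19+38=57 <58 → l++
[12,20] 22+38=60 >58 → r--
[12,19] 22+35=57 <58 → l++
[13,19] 28+35=63 >58 → r--
[13,18] 28+34=62 >58 → r--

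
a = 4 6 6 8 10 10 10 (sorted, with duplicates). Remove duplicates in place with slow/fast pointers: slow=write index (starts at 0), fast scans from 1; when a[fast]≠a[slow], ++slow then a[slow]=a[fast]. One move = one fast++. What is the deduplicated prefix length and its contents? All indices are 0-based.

length 4; prefix = [4, 6, 8, 10]

(s=0,f=1) a[fast]=6≠a[slow]=4 write a[1]=6 → slow++,fast++
(s=1,f=2) a[fast]=6=a[slow] dup → fast++
(s=1,f=3) a[fast]=8≠a[slow]=6 write a[2]=8 → slow++,fast++
(s=2,f=4) a[fast]=10≠a[slow]=8 write a[3]=10 → slow++,fast++
(s=3,f=5) a[fast]=10=a[slow] dup → fast++
(s=3,f=6) a[fast]=10=a[slow] dup → fast++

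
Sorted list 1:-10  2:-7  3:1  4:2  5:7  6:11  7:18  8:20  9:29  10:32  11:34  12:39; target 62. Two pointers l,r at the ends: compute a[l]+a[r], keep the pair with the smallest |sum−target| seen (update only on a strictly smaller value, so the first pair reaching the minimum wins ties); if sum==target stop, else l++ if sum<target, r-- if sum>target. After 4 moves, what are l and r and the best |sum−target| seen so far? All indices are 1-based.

[1,12] -10+39=29 d=33 * → l++
[2,12] -7+39=32 d=30 * → l++
[3,12] 1+39=40 d=22 * → l++
[4,12] 2+39=41 d=21 * → l++

l=5, r=12, best |Δ|=21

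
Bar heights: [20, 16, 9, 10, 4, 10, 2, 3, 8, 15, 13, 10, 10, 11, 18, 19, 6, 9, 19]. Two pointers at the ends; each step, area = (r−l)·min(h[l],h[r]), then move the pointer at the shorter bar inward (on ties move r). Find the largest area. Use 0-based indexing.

[0,18] min(20,19)*18=342 best=342 * → r--
[0,17] min(20,9)*17=153 best=342 → r--
[0,16] min(20,6)*16=96 best=342 → r--
[0,15] min(20,19)*15=285 best=342 → r--
[0,14] min(20,18)*14=252 best=342 → r--
[0,13] min(20,11)*13=143 best=342 → r--
[0,12] min(20,10)*12=120 best=342 → r--
[0,11] min(20,10)*11=110 best=342 → r--
[0,10] min(20,13)*10=130 best=342 → r--
[0,9] min(20,15)*9=135 best=342 → r--
[0,8] min(20,8)*8=64 best=342 → r--
[0,7] min(20,3)*7=21 best=342 → r--
[0,6] min(20,2)*6=12 best=342 → r--
[0,5] min(20,10)*5=50 best=342 → r--
[0,4] min(20,4)*4=16 best=342 → r--
[0,3] min(20,10)*3=30 best=342 → r--
[0,2] min(20,9)*2=18 best=342 → r--
[0,1] min(20,16)*1=16 best=342 → r--

max area = 342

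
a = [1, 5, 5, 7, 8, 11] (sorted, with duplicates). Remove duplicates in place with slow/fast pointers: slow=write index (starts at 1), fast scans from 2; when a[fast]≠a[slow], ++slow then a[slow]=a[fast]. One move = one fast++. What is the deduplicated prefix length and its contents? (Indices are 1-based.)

length 5; prefix = [1, 5, 7, 8, 11]

slow=1 fast=2: a[fast]=5≠a[slow]=1 write a[2]=5, slow++,fast++
slow=2 fast=3: a[fast]=5=a[slow] dup, fast++
slow=2 fast=4: a[fast]=7≠a[slow]=5 write a[3]=7, slow++,fast++
slow=3 fast=5: a[fast]=8≠a[slow]=7 write a[4]=8, slow++,fast++
slow=4 fast=6: a[fast]=11≠a[slow]=8 write a[5]=11, slow++,fast++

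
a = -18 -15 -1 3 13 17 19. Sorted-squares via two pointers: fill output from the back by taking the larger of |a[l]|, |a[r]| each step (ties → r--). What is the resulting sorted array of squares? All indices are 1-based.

[1, 9, 169, 225, 289, 324, 361]

l=1 r=7: |-18|<=|19| out[7]=361, r--
l=1 r=6: |-18|>|17| out[6]=324, l++
l=2 r=6: |-15|<=|17| out[5]=289, r--
l=2 r=5: |-15|>|13| out[4]=225, l++
l=3 r=5: |-1|<=|13| out[3]=169, r--
l=3 r=4: |-1|<=|3| out[2]=9, r--
l=3 r=3: |-1|<=|-1| out[1]=1, r--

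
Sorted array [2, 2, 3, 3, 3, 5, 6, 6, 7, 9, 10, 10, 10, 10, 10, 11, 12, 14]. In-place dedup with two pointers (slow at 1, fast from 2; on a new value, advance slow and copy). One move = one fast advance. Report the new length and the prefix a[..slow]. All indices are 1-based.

length 10; prefix = [2, 3, 5, 6, 7, 9, 10, 11, 12, 14]

slow=1 fast=2: a[fast]=2=a[slow] dup, fast++
slow=1 fast=3: a[fast]=3≠a[slow]=2 write a[2]=3, slow++,fast++
slow=2 fast=4: a[fast]=3=a[slow] dup, fast++
slow=2 fast=5: a[fast]=3=a[slow] dup, fast++
slow=2 fast=6: a[fast]=5≠a[slow]=3 write a[3]=5, slow++,fast++
slow=3 fast=7: a[fast]=6≠a[slow]=5 write a[4]=6, slow++,fast++
slow=4 fast=8: a[fast]=6=a[slow] dup, fast++
slow=4 fast=9: a[fast]=7≠a[slow]=6 write a[5]=7, slow++,fast++
slow=5 fast=10: a[fast]=9≠a[slow]=7 write a[6]=9, slow++,fast++
slow=6 fast=11: a[fast]=10≠a[slow]=9 write a[7]=10, slow++,fast++
slow=7 fast=12: a[fast]=10=a[slow] dup, fast++
slow=7 fast=13: a[fast]=10=a[slow] dup, fast++
slow=7 fast=14: a[fast]=10=a[slow] dup, fast++
slow=7 fast=15: a[fast]=10=a[slow] dup, fast++
slow=7 fast=16: a[fast]=11≠a[slow]=10 write a[8]=11, slow++,fast++
slow=8 fast=17: a[fast]=12≠a[slow]=11 write a[9]=12, slow++,fast++
slow=9 fast=18: a[fast]=14≠a[slow]=12 write a[10]=14, slow++,fast++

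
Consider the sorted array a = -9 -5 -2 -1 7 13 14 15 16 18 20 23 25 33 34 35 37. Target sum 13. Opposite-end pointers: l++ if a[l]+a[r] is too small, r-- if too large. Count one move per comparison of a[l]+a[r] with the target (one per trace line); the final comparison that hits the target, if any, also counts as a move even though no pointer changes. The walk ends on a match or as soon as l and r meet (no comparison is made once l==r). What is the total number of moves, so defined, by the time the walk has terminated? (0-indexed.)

[0,16] -9+37=28 >13 → r--
[0,15] -9+35=26 >13 → r--
[0,14] -9+34=25 >13 → r--
[0,13] -9+33=24 >13 → r--
[0,12] -9+25=16 >13 → r--
[0,11] -9+23=14 >13 → r--
[0,10] -9+20=11 <13 → l++
[1,10] -5+20=15 >13 → r--
[1,9] -5+18=13 → found

9 moves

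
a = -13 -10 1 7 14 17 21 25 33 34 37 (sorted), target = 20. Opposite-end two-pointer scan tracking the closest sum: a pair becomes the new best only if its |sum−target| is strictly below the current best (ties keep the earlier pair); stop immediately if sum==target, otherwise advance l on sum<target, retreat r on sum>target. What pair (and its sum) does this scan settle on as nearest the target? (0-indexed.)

pair (-13, 33) with sum 20 (|Δ|=0)

[0,10] -13+37=24 d=4 * → r--
[0,9] -13+34=21 d=1 * → r--
[0,8] -13+33=20 d=0 * → stop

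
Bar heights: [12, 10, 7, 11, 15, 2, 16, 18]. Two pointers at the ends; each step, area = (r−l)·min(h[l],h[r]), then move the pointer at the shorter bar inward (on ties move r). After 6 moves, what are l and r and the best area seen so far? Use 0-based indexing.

l=6, r=7, best area=84

[0,7] min(12,18)*7=84 best=84 * → l++
[1,7] min(10,18)*6=60 best=84 → l++
[2,7] min(7,18)*5=35 best=84 → l++
[3,7] min(11,18)*4=44 best=84 → l++
[4,7] min(15,18)*3=45 best=84 → l++
[5,7] min(2,18)*2=4 best=84 → l++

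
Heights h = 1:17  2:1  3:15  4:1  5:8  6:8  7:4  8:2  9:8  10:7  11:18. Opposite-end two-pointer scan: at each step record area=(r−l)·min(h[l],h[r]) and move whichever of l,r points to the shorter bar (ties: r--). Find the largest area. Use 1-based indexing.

l=1 r=11: min(17,18)*10=170 best=170 *, l++
l=2 r=11: min(1,18)*9=9 best=170, l++
l=3 r=11: min(15,18)*8=120 best=170, l++
l=4 r=11: min(1,18)*7=7 best=170, l++
l=5 r=11: min(8,18)*6=48 best=170, l++
l=6 r=11: min(8,18)*5=40 best=170, l++
l=7 r=11: min(4,18)*4=16 best=170, l++
l=8 r=11: min(2,18)*3=6 best=170, l++
l=9 r=11: min(8,18)*2=16 best=170, l++
l=10 r=11: min(7,18)*1=7 best=170, l++

max area = 170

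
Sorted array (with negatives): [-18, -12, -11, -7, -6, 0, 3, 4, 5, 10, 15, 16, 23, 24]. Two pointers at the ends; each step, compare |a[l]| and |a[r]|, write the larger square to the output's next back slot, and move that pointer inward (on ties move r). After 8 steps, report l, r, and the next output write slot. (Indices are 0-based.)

[0,13] |-18|<=|24| out[13]=576 → r--
[0,12] |-18|<=|23| out[12]=529 → r--
[0,11] |-18|>|16| out[11]=324 → l++
[1,11] |-12|<=|16| out[10]=256 → r--
[1,10] |-12|<=|15| out[9]=225 → r--
[1,9] |-12|>|10| out[8]=144 → l++
[2,9] |-11|>|10| out[7]=121 → l++
[3,9] |-7|<=|10| out[6]=100 → r--

l=3, r=8, next write slot=5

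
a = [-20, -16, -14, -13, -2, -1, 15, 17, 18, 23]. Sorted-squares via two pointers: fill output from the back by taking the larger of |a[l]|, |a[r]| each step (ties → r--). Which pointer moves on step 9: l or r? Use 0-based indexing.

l

[0,9] |-20|<=|23| out[9]=529 → r--
[0,8] |-20|>|18| out[8]=400 → l++
[1,8] |-16|<=|18| out[7]=324 → r--
[1,7] |-16|<=|17| out[6]=289 → r--
[1,6] |-16|>|15| out[5]=256 → l++
[2,6] |-14|<=|15| out[4]=225 → r--
[2,5] |-14|>|-1| out[3]=196 → l++
[3,5] |-13|>|-1| out[2]=169 → l++
[4,5] |-2|>|-1| out[1]=4 → l++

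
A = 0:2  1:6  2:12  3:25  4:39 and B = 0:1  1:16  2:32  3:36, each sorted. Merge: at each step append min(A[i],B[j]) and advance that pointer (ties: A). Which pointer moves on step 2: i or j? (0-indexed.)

[i=0,j=0] A[i]=2>B[j]=1 take 1 → j++
[i=0,j=1] A[i]=2<=B[j]=16 take 2 → i++

i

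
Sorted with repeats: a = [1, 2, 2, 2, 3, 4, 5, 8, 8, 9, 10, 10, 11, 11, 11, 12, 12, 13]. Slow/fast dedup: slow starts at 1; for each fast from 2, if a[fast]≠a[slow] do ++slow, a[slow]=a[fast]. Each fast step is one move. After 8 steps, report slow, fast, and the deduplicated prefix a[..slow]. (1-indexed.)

slow=1 fast=2: a[fast]=2≠a[slow]=1 write a[2]=2, slow++,fast++
slow=2 fast=3: a[fast]=2=a[slow] dup, fast++
slow=2 fast=4: a[fast]=2=a[slow] dup, fast++
slow=2 fast=5: a[fast]=3≠a[slow]=2 write a[3]=3, slow++,fast++
slow=3 fast=6: a[fast]=4≠a[slow]=3 write a[4]=4, slow++,fast++
slow=4 fast=7: a[fast]=5≠a[slow]=4 write a[5]=5, slow++,fast++
slow=5 fast=8: a[fast]=8≠a[slow]=5 write a[6]=8, slow++,fast++
slow=6 fast=9: a[fast]=8=a[slow] dup, fast++

slow=6, fast=10, prefix=[1, 2, 3, 4, 5, 8]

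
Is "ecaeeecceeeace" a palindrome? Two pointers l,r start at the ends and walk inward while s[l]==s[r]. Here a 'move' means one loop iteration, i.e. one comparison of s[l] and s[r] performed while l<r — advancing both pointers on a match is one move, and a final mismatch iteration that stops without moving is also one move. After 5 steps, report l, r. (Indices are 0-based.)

[0,13] 'e'=='e' → l++,r--
[1,12] 'c'=='c' → l++,r--
[2,11] 'a'=='a' → l++,r--
[3,10] 'e'=='e' → l++,r--
[4,9] 'e'=='e' → l++,r--

l=5, r=8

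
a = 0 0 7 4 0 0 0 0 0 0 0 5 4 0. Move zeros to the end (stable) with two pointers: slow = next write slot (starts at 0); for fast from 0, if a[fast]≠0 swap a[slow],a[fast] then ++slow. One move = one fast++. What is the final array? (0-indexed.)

[7, 4, 5, 4, 0, 0, 0, 0, 0, 0, 0, 0, 0, 0]

slow=0 fast=0: a[fast]=0, fast++
slow=0 fast=1: a[fast]=0, fast++
slow=0 fast=2: a[fast]=7≠0 swap→a[0]=7, slow++,fast++
slow=1 fast=3: a[fast]=4≠0 swap→a[1]=4, slow++,fast++
slow=2 fast=4: a[fast]=0, fast++
slow=2 fast=5: a[fast]=0, fast++
slow=2 fast=6: a[fast]=0, fast++
slow=2 fast=7: a[fast]=0, fast++
slow=2 fast=8: a[fast]=0, fast++
slow=2 fast=9: a[fast]=0, fast++
slow=2 fast=10: a[fast]=0, fast++
slow=2 fast=11: a[fast]=5≠0 swap→a[2]=5, slow++,fast++
slow=3 fast=12: a[fast]=4≠0 swap→a[3]=4, slow++,fast++
slow=4 fast=13: a[fast]=0, fast++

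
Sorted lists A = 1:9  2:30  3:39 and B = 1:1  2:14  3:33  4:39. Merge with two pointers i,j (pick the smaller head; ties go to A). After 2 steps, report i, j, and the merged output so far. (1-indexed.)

[i=1,j=1] A[i]=9>B[j]=1 take 1 → j++
[i=1,j=2] A[i]=9<=B[j]=14 take 9 → i++

i=2, j=2, merged so far=[1, 9]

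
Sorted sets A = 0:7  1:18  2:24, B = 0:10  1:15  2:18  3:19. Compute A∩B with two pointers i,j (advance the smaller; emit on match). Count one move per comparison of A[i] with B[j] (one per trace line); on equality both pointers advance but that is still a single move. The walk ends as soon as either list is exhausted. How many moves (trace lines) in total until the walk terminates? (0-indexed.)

5 moves

i=0 j=0: 7<10, i++
i=1 j=0: 18>10, j++
i=1 j=1: 18>15, j++
i=1 j=2: 18==18 emit, i++,j++
i=2 j=3: 24>19, j++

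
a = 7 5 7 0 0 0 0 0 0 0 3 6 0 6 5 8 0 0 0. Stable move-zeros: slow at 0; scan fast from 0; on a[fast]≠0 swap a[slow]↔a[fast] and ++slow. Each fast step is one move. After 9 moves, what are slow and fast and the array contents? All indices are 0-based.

slow=3, fast=9, a=[7, 5, 7, 0, 0, 0, 0, 0, 0, 0, 3, 6, 0, 6, 5, 8, 0, 0, 0]

slow=0 fast=0: a[fast]=7≠0 swap→a[0]=7, slow++,fast++
slow=1 fast=1: a[fast]=5≠0 swap→a[1]=5, slow++,fast++
slow=2 fast=2: a[fast]=7≠0 swap→a[2]=7, slow++,fast++
slow=3 fast=3: a[fast]=0, fast++
slow=3 fast=4: a[fast]=0, fast++
slow=3 fast=5: a[fast]=0, fast++
slow=3 fast=6: a[fast]=0, fast++
slow=3 fast=7: a[fast]=0, fast++
slow=3 fast=8: a[fast]=0, fast++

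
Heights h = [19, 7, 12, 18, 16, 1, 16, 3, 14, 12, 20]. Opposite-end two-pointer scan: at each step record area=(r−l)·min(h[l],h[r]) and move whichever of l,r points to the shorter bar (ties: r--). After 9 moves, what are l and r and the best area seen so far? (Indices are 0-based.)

l=9, r=10, best area=190

l=0 r=10: min(19,20)*10=190 best=190 *, l++
l=1 r=10: min(7,20)*9=63 best=190, l++
l=2 r=10: min(12,20)*8=96 best=190, l++
l=3 r=10: min(18,20)*7=126 best=190, l++
l=4 r=10: min(16,20)*6=96 best=190, l++
l=5 r=10: min(1,20)*5=5 best=190, l++
l=6 r=10: min(16,20)*4=64 best=190, l++
l=7 r=10: min(3,20)*3=9 best=190, l++
l=8 r=10: min(14,20)*2=28 best=190, l++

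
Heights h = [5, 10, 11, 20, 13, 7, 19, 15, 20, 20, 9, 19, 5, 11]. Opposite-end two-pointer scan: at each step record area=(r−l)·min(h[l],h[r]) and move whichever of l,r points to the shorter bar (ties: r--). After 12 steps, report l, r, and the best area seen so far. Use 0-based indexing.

l=3, r=4, best area=152

[0,13] min(5,11)*13=65 best=65 * → l++
[1,13] min(10,11)*12=120 best=120 * → l++
[2,13] min(11,11)*11=121 best=121 * → r--
[2,12] min(11,5)*10=50 best=121 → r--
[2,11] min(11,19)*9=99 best=121 → l++
[3,11] min(20,19)*8=152 best=152 * → r--
[3,10] min(20,9)*7=63 best=152 → r--
[3,9] min(20,20)*6=120 best=152 → r--
[3,8] min(20,20)*5=100 best=152 → r--
[3,7] min(20,15)*4=60 best=152 → r--
[3,6] min(20,19)*3=57 best=152 → r--
[3,5] min(20,7)*2=14 best=152 → r--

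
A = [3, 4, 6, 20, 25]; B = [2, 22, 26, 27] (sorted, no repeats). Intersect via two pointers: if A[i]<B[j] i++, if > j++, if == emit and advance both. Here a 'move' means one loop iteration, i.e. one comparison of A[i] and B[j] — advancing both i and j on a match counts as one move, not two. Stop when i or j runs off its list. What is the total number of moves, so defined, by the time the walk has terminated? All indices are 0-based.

7 moves

[i=0,j=0] 3>2 → j++
[i=0,j=1] 3<22 → i++
[i=1,j=1] 4<22 → i++
[i=2,j=1] 6<22 → i++
[i=3,j=1] 20<22 → i++
[i=4,j=1] 25>22 → j++
[i=4,j=2] 25<26 → i++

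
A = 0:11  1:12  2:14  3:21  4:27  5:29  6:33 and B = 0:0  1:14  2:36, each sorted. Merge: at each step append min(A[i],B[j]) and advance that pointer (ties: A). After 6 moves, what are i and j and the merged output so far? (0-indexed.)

i=0 j=0: A[i]=11>B[j]=0 take 0, j++
i=0 j=1: A[i]=11<=B[j]=14 take 11, i++
i=1 j=1: A[i]=12<=B[j]=14 take 12, i++
i=2 j=1: A[i]=14<=B[j]=14 take 14, i++
i=3 j=1: A[i]=21>B[j]=14 take 14, j++
i=3 j=2: A[i]=21<=B[j]=36 take 21, i++

i=4, j=2, merged so far=[0, 11, 12, 14, 14, 21]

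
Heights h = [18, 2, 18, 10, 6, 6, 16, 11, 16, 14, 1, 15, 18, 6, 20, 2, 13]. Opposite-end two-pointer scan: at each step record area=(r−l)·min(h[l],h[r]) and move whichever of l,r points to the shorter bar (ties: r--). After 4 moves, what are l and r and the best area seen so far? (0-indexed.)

l=2, r=14, best area=252

[0,16] min(18,13)*16=208 best=208 * → r--
[0,15] min(18,2)*15=30 best=208 → r--
[0,14] min(18,20)*14=252 best=252 * → l++
[1,14] min(2,20)*13=26 best=252 → l++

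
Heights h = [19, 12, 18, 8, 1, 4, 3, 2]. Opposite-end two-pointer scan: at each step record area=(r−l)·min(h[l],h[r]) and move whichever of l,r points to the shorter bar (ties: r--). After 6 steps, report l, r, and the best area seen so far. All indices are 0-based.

[0,7] min(19,2)*7=14 best=14 * → r--
[0,6] min(19,3)*6=18 best=18 * → r--
[0,5] min(19,4)*5=20 best=20 * → r--
[0,4] min(19,1)*4=4 best=20 → r--
[0,3] min(19,8)*3=24 best=24 * → r--
[0,2] min(19,18)*2=36 best=36 * → r--

l=0, r=1, best area=36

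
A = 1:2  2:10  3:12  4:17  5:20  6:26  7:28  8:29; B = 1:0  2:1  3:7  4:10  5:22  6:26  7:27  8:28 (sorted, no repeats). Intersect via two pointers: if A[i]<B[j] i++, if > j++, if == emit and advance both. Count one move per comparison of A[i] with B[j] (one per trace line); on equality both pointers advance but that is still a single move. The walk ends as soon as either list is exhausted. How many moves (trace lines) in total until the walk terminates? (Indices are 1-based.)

[i=1,j=1] 2>0 → j++
[i=1,j=2] 2>1 → j++
[i=1,j=3] 2<7 → i++
[i=2,j=3] 10>7 → j++
[i=2,j=4] 10==10 emit → i++,j++
[i=3,j=5] 12<22 → i++
[i=4,j=5] 17<22 → i++
[i=5,j=5] 20<22 → i++
[i=6,j=5] 26>22 → j++
[i=6,j=6] 26==26 emit → i++,j++
[i=7,j=7] 28>27 → j++
[i=7,j=8] 28==28 emit → i++,j++

12 moves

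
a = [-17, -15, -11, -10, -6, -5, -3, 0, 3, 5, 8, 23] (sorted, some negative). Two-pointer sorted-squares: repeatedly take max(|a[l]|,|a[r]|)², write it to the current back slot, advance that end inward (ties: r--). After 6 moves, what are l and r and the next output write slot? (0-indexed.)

l=4, r=9, next write slot=5

l=0 r=11: |-17|<=|23| out[11]=529, r--
l=0 r=10: |-17|>|8| out[10]=289, l++
l=1 r=10: |-15|>|8| out[9]=225, l++
l=2 r=10: |-11|>|8| out[8]=121, l++
l=3 r=10: |-10|>|8| out[7]=100, l++
l=4 r=10: |-6|<=|8| out[6]=64, r--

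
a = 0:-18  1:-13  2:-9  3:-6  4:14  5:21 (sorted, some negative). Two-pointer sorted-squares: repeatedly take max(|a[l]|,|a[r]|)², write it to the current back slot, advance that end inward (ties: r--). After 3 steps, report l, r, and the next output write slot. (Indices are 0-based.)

[0,5] |-18|<=|21| out[5]=441 → r--
[0,4] |-18|>|14| out[4]=324 → l++
[1,4] |-13|<=|14| out[3]=196 → r--

l=1, r=3, next write slot=2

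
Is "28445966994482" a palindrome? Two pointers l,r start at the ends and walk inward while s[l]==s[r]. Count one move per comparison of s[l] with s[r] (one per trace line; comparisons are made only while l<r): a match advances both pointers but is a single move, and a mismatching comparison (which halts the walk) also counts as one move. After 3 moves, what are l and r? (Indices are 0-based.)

[0,13] '2'=='2' → l++,r--
[1,12] '8'=='8' → l++,r--
[2,11] '4'=='4' → l++,r--

l=3, r=10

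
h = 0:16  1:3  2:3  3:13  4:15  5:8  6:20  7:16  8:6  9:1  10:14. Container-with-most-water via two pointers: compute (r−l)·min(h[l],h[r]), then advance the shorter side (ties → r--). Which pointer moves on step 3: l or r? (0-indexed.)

l=0 r=10: min(16,14)*10=140 best=140 *, r--
l=0 r=9: min(16,1)*9=9 best=140, r--
l=0 r=8: min(16,6)*8=48 best=140, r--

r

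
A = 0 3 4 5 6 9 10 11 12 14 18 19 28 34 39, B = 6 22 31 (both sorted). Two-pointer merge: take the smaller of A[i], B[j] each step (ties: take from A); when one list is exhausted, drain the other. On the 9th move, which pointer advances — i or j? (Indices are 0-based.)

[i=0,j=0] A[i]=0<=B[j]=6 take 0 → i++
[i=1,j=0] A[i]=3<=B[j]=6 take 3 → i++
[i=2,j=0] A[i]=4<=B[j]=6 take 4 → i++
[i=3,j=0] A[i]=5<=B[j]=6 take 5 → i++
[i=4,j=0] A[i]=6<=B[j]=6 take 6 → i++
[i=5,j=0] A[i]=9>B[j]=6 take 6 → j++
[i=5,j=1] A[i]=9<=B[j]=22 take 9 → i++
[i=6,j=1] A[i]=10<=B[j]=22 take 10 → i++
[i=7,j=1] A[i]=11<=B[j]=22 take 11 → i++

i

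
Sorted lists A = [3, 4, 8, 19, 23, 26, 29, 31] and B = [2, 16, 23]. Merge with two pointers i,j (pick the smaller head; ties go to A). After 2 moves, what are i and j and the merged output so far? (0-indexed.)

i=1, j=1, merged so far=[2, 3]

[i=0,j=0] A[i]=3>B[j]=2 take 2 → j++
[i=0,j=1] A[i]=3<=B[j]=16 take 3 → i++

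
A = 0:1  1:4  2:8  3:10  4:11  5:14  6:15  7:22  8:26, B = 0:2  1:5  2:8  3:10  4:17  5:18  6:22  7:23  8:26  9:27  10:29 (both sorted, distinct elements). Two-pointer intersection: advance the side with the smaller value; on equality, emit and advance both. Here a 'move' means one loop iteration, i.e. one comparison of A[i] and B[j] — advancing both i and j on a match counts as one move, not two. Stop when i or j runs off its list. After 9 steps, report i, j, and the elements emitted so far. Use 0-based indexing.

i=7, j=4, emitted=[8, 10]

[i=0,j=0] 1<2 → i++
[i=1,j=0] 4>2 → j++
[i=1,j=1] 4<5 → i++
[i=2,j=1] 8>5 → j++
[i=2,j=2] 8==8 emit → i++,j++
[i=3,j=3] 10==10 emit → i++,j++
[i=4,j=4] 11<17 → i++
[i=5,j=4] 14<17 → i++
[i=6,j=4] 15<17 → i++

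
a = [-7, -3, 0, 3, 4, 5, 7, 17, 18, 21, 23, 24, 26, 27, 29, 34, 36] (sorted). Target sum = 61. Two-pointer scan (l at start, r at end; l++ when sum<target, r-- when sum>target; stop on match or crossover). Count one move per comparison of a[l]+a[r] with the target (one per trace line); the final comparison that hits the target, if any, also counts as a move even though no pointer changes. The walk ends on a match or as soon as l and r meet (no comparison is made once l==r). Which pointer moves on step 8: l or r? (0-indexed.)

l

[0,16] -7+36=29 <61 → l++
[1,16] -3+36=33 <61 → l++
[2,16] 0+36=36 <61 → l++
[3,16] 3+36=39 <61 → l++
[4,16] 4+36=40 <61 → l++
[5,16] 5+36=41 <61 → l++
[6,16] 7+36=43 <61 → l++
[7,16] 17+36=53 <61 → l++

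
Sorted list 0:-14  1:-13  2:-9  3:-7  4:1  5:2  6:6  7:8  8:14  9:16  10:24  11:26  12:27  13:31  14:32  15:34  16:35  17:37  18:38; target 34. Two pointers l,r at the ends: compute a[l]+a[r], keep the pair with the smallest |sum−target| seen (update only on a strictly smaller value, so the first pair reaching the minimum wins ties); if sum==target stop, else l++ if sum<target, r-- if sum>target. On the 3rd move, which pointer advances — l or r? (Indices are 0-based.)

[0,18] -14+38=24 d=10 * → l++
[1,18] -13+38=25 d=9 * → l++
[2,18] -9+38=29 d=5 * → l++

l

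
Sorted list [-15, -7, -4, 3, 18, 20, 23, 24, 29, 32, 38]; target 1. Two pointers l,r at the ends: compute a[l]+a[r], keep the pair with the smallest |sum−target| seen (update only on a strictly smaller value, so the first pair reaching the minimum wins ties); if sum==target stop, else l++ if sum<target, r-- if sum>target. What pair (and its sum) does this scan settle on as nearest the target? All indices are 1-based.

pair (-15, 18) with sum 3 (|Δ|=2)

l=1 r=11: -15+38=23 d=22 *, r--
l=1 r=10: -15+32=17 d=16 *, r--
l=1 r=9: -15+29=14 d=13 *, r--
l=1 r=8: -15+24=9 d=8 *, r--
l=1 r=7: -15+23=8 d=7 *, r--
l=1 r=6: -15+20=5 d=4 *, r--
l=1 r=5: -15+18=3 d=2 *, r--
l=1 r=4: -15+3=-12 d=13, l++
l=2 r=4: -7+3=-4 d=5, l++
l=3 r=4: -4+3=-1 d=2, l++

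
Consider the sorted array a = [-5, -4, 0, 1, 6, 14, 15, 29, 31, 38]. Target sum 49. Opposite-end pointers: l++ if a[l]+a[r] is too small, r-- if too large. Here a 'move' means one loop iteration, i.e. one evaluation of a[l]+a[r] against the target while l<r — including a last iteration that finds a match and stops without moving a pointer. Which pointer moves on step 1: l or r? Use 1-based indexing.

[1,10] -5+38=33 <49 → l++

l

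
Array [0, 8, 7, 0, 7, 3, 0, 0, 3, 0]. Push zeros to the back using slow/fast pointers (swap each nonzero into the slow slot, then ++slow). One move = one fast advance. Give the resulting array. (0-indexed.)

slow=0 fast=0: a[fast]=0, fast++
slow=0 fast=1: a[fast]=8≠0 swap→a[0]=8, slow++,fast++
slow=1 fast=2: a[fast]=7≠0 swap→a[1]=7, slow++,fast++
slow=2 fast=3: a[fast]=0, fast++
slow=2 fast=4: a[fast]=7≠0 swap→a[2]=7, slow++,fast++
slow=3 fast=5: a[fast]=3≠0 swap→a[3]=3, slow++,fast++
slow=4 fast=6: a[fast]=0, fast++
slow=4 fast=7: a[fast]=0, fast++
slow=4 fast=8: a[fast]=3≠0 swap→a[4]=3, slow++,fast++
slow=5 fast=9: a[fast]=0, fast++

[8, 7, 7, 3, 3, 0, 0, 0, 0, 0]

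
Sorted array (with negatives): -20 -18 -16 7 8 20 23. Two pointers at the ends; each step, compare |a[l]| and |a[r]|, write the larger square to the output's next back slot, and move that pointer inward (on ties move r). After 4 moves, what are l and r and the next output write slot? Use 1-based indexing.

[1,7] |-20|<=|23| out[7]=529 → r--
[1,6] |-20|<=|20| out[6]=400 → r--
[1,5] |-20|>|8| out[5]=400 → l++
[2,5] |-18|>|8| out[4]=324 → l++

l=3, r=5, next write slot=3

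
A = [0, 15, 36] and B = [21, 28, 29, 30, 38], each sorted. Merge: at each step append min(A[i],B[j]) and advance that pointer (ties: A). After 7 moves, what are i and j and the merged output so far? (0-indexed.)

i=3, j=4, merged so far=[0, 15, 21, 28, 29, 30, 36]

[i=0,j=0] A[i]=0<=B[j]=21 take 0 → i++
[i=1,j=0] A[i]=15<=B[j]=21 take 15 → i++
[i=2,j=0] A[i]=36>B[j]=21 take 21 → j++
[i=2,j=1] A[i]=36>B[j]=28 take 28 → j++
[i=2,j=2] A[i]=36>B[j]=29 take 29 → j++
[i=2,j=3] A[i]=36>B[j]=30 take 30 → j++
[i=2,j=4] A[i]=36<=B[j]=38 take 36 → i++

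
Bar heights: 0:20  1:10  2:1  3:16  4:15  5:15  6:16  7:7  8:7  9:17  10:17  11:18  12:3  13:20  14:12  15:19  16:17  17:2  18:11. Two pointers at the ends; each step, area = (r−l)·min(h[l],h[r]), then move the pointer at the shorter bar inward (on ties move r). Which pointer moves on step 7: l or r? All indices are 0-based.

[0,18] min(20,11)*18=198 best=198 * → r--
[0,17] min(20,2)*17=34 best=198 → r--
[0,16] min(20,17)*16=272 best=272 * → r--
[0,15] min(20,19)*15=285 best=285 * → r--
[0,14] min(20,12)*14=168 best=285 → r--
[0,13] min(20,20)*13=260 best=285 → r--
[0,12] min(20,3)*12=36 best=285 → r--

r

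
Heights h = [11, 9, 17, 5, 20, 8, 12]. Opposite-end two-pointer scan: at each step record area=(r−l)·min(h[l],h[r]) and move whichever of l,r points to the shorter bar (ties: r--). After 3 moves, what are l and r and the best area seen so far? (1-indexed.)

l=3, r=6, best area=66

l=1 r=7: min(11,12)*6=66 best=66 *, l++
l=2 r=7: min(9,12)*5=45 best=66, l++
l=3 r=7: min(17,12)*4=48 best=66, r--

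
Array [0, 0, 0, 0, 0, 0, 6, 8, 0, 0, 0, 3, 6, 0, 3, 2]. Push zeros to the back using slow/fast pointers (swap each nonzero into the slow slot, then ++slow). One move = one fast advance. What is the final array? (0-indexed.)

[6, 8, 3, 6, 3, 2, 0, 0, 0, 0, 0, 0, 0, 0, 0, 0]

slow=0 fast=0: a[fast]=0, fast++
slow=0 fast=1: a[fast]=0, fast++
slow=0 fast=2: a[fast]=0, fast++
slow=0 fast=3: a[fast]=0, fast++
slow=0 fast=4: a[fast]=0, fast++
slow=0 fast=5: a[fast]=0, fast++
slow=0 fast=6: a[fast]=6≠0 swap→a[0]=6, slow++,fast++
slow=1 fast=7: a[fast]=8≠0 swap→a[1]=8, slow++,fast++
slow=2 fast=8: a[fast]=0, fast++
slow=2 fast=9: a[fast]=0, fast++
slow=2 fast=10: a[fast]=0, fast++
slow=2 fast=11: a[fast]=3≠0 swap→a[2]=3, slow++,fast++
slow=3 fast=12: a[fast]=6≠0 swap→a[3]=6, slow++,fast++
slow=4 fast=13: a[fast]=0, fast++
slow=4 fast=14: a[fast]=3≠0 swap→a[4]=3, slow++,fast++
slow=5 fast=15: a[fast]=2≠0 swap→a[5]=2, slow++,fast++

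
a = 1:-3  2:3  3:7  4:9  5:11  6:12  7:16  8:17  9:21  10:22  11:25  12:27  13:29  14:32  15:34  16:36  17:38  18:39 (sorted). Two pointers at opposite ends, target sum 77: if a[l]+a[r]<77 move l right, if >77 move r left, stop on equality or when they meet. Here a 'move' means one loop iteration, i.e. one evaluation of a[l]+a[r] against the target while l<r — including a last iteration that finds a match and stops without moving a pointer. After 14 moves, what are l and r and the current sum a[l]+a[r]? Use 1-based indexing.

l=1 r=18: -3+39=36 <77, l++
l=2 r=18: 3+39=42 <77, l++
l=3 r=18: 7+39=46 <77, l++
l=4 r=18: 9+39=48 <77, l++
l=5 r=18: 11+39=50 <77, l++
l=6 r=18: 12+39=51 <77, l++
l=7 r=18: 16+39=55 <77, l++
l=8 r=18: 17+39=56 <77, l++
l=9 r=18: 21+39=60 <77, l++
l=10 r=18: 22+39=61 <77, l++
l=11 r=18: 25+39=64 <77, l++
l=12 r=18: 27+39=66 <77, l++
l=13 r=18: 29+39=68 <77, l++
l=14 r=18: 32+39=71 <77, l++

l=15, r=18, sum=73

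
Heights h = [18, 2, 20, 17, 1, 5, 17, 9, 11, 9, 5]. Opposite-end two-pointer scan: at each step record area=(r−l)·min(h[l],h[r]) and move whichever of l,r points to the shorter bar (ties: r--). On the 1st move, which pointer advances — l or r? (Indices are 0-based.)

l=0 r=10: min(18,5)*10=50 best=50 *, r--

r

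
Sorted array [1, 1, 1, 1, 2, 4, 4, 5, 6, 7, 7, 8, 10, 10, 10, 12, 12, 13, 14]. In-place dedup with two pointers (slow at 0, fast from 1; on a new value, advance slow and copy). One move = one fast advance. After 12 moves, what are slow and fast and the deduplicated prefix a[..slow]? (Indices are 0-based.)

slow=7, fast=13, prefix=[1, 2, 4, 5, 6, 7, 8, 10]

(s=0,f=1) a[fast]=1=a[slow] dup → fast++
(s=0,f=2) a[fast]=1=a[slow] dup → fast++
(s=0,f=3) a[fast]=1=a[slow] dup → fast++
(s=0,f=4) a[fast]=2≠a[slow]=1 write a[1]=2 → slow++,fast++
(s=1,f=5) a[fast]=4≠a[slow]=2 write a[2]=4 → slow++,fast++
(s=2,f=6) a[fast]=4=a[slow] dup → fast++
(s=2,f=7) a[fast]=5≠a[slow]=4 write a[3]=5 → slow++,fast++
(s=3,f=8) a[fast]=6≠a[slow]=5 write a[4]=6 → slow++,fast++
(s=4,f=9) a[fast]=7≠a[slow]=6 write a[5]=7 → slow++,fast++
(s=5,f=10) a[fast]=7=a[slow] dup → fast++
(s=5,f=11) a[fast]=8≠a[slow]=7 write a[6]=8 → slow++,fast++
(s=6,f=12) a[fast]=10≠a[slow]=8 write a[7]=10 → slow++,fast++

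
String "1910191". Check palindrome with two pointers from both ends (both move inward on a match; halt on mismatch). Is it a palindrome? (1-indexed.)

l=1 r=7: '1'=='1', l++,r--
l=2 r=6: '9'=='9', l++,r--
l=3 r=5: '1'=='1', l++,r--

palindrome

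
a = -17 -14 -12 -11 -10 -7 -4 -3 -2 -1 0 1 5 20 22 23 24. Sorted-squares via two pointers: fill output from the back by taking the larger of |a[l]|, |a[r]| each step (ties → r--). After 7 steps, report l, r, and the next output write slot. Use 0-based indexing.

[0,16] |-17|<=|24| out[16]=576 → r--
[0,15] |-17|<=|23| out[15]=529 → r--
[0,14] |-17|<=|22| out[14]=484 → r--
[0,13] |-17|<=|20| out[13]=400 → r--
[0,12] |-17|>|5| out[12]=289 → l++
[1,12] |-14|>|5| out[11]=196 → l++
[2,12] |-12|>|5| out[10]=144 → l++

l=3, r=12, next write slot=9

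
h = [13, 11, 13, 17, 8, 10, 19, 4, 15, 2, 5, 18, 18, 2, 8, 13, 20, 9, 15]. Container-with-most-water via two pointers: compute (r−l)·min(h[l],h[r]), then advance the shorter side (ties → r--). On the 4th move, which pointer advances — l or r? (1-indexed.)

[1,19] min(13,15)*18=234 best=234 * → l++
[2,19] min(11,15)*17=187 best=234 → l++
[3,19] min(13,15)*16=208 best=234 → l++
[4,19] min(17,15)*15=225 best=234 → r--

r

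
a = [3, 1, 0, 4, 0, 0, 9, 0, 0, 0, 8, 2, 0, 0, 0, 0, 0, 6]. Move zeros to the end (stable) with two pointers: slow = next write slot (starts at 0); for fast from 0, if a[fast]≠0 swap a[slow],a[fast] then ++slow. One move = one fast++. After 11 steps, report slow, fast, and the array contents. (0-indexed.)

(s=0,f=0) a[fast]=3≠0 swap→a[0]=3 → slow++,fast++
(s=1,f=1) a[fast]=1≠0 swap→a[1]=1 → slow++,fast++
(s=2,f=2) a[fast]=0 → fast++
(s=2,f=3) a[fast]=4≠0 swap→a[2]=4 → slow++,fast++
(s=3,f=4) a[fast]=0 → fast++
(s=3,f=5) a[fast]=0 → fast++
(s=3,f=6) a[fast]=9≠0 swap→a[3]=9 → slow++,fast++
(s=4,f=7) a[fast]=0 → fast++
(s=4,f=8) a[fast]=0 → fast++
(s=4,f=9) a[fast]=0 → fast++
(s=4,f=10) a[fast]=8≠0 swap→a[4]=8 → slow++,fast++

slow=5, fast=11, a=[3, 1, 4, 9, 8, 0, 0, 0, 0, 0, 0, 2, 0, 0, 0, 0, 0, 6]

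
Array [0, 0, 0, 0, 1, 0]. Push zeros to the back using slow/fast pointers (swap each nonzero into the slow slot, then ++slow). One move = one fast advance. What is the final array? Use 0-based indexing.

[1, 0, 0, 0, 0, 0]

slow=0 fast=0: a[fast]=0, fast++
slow=0 fast=1: a[fast]=0, fast++
slow=0 fast=2: a[fast]=0, fast++
slow=0 fast=3: a[fast]=0, fast++
slow=0 fast=4: a[fast]=1≠0 swap→a[0]=1, slow++,fast++
slow=1 fast=5: a[fast]=0, fast++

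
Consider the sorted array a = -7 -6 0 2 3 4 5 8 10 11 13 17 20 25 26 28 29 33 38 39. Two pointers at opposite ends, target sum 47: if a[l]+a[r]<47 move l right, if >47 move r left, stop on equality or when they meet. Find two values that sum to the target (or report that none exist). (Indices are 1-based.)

(8, 39)

l=1 r=20: -7+39=32 <47, l++
l=2 r=20: -6+39=33 <47, l++
l=3 r=20: 0+39=39 <47, l++
l=4 r=20: 2+39=41 <47, l++
l=5 r=20: 3+39=42 <47, l++
l=6 r=20: 4+39=43 <47, l++
l=7 r=20: 5+39=44 <47, l++
l=8 r=20: 8+39=47, found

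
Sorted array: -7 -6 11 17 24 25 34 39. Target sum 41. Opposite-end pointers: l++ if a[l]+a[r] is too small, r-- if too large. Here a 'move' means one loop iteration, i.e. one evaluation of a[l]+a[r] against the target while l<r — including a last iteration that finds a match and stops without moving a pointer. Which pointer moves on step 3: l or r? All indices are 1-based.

r

[1,8] -7+39=32 <41 → l++
[2,8] -6+39=33 <41 → l++
[3,8] 11+39=50 >41 → r--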